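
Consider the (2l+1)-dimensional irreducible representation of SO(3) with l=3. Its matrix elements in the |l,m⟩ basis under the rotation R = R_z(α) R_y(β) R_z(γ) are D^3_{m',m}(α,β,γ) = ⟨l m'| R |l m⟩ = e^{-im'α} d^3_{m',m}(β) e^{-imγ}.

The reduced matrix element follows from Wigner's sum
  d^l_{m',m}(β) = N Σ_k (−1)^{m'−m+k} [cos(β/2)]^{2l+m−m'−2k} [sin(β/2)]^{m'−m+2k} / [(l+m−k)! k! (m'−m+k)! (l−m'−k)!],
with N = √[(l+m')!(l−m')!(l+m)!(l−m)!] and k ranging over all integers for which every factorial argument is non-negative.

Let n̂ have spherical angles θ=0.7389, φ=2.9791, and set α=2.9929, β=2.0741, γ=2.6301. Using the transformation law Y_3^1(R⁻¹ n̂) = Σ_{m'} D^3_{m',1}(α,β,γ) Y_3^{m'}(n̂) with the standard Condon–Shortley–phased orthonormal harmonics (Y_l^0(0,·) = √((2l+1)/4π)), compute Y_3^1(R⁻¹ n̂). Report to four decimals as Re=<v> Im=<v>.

Re=0.1983 Im=0.1138

Need the full column D^3_{m',1} for m'=−3..3 at α=2.9929, β=2.0741, γ=2.6301.
cos(β/2)=0.508762, sin(β/2)=0.860907
d^3_{-3,1}: single k=4 term ⇒ +0.550681;  D = +0.549504+0.035997i
d^3_{-2,1}: k∈[3..4] ⇒ +0.531427 -0.760845 = -0.229419;  D = +0.224180+0.048746i
d^3_{-1,1}: k∈[2..4] ⇒ +0.297936 -1.137483 +0.407134 = -0.432412;  D = -0.404265-0.153460i
d^3_{0,1}: k∈[1..3] ⇒ +0.101653 -0.873223 +0.833464 = +0.061894;  D = -0.053973-0.030296i
d^3_{1,1}: k∈[0..2] ⇒ +0.017342 -0.397248 +0.853112 = +0.473206;  D = +0.373775+0.290200i
d^3_{2,1}: k∈[0..1] ⇒ -0.092796 +0.531427 = +0.438630;  D = -0.302791-0.317355i
d^3_{3,1}: single k=0 term ⇒ +0.192317;  D = +0.110680+0.157276i
Y_3^{m'}(θ=0.7389,φ=2.9791) and Σ D·Y over m':
  (+0.5495+0.0360i)·(-0.1126-0.0597i)  (+0.2242+0.0487i)·(+0.3247+0.1094i)  (-0.4043-0.1535i)·(-0.3720-0.0610i)  (-0.0540-0.0303i)·(-0.0739+0.0000i)  (+0.3738+0.2902i)·(+0.3720-0.0610i)  (-0.3028-0.3174i)·(+0.3247-0.1094i)  (+0.1107+0.1573i)·(+0.1126-0.0597i)
Y_3^1(R⁻¹ n̂) = +0.198337+0.113837i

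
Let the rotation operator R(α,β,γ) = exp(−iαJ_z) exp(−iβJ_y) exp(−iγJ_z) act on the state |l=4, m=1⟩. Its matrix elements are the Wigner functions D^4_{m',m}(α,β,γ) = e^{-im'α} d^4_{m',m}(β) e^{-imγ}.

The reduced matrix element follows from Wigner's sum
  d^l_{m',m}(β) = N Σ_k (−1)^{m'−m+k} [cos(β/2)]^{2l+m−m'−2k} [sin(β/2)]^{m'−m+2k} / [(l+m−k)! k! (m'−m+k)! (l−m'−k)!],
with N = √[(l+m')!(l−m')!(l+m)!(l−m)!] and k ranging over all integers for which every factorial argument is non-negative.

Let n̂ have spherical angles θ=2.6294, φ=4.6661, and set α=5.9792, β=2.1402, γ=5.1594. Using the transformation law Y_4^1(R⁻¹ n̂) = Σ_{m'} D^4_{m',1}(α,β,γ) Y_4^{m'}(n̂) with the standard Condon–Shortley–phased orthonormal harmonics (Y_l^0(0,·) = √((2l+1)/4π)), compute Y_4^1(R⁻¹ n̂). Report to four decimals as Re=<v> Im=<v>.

Re=0.1333 Im=0.0738

Need the full column D^4_{m',1} for m'=−4..4 at α=5.9792, β=2.1402, γ=5.1594.
cos(β/2)=0.480037, sin(β/2)=0.877249
d^4_{-4,1}: single k=5 term ⇒ +0.430061;  D = +0.428236-0.039577i
d^4_{-3,1}: k∈[4..5] ⇒ +0.416013 -0.833594 = -0.417581;  D = -0.408248-0.087796i
d^4_{-2,1}: k∈[3..5] ⇒ +0.243363 -1.219108 +0.814271 = -0.161474;  D = -0.140465-0.079646i
d^4_{-1,1}: k∈[2..5] ⇒ +0.094165 -0.943428 +1.575345 -0.350737 = +0.375345;  D = +0.256123+0.274381i
d^4_{0,1}: k∈[1..4] ⇒ +0.023044 -0.461749 +1.542063 -0.858317 = +0.245042;  D = +0.105925+0.220965i
d^4_{1,1}: k∈[0..3] ⇒ +0.002820 -0.141248 +0.943428 -1.050230 = -0.245230;  D = -0.034955-0.242726i
d^4_{2,1}: k∈[0..2] ⇒ -0.021861 +0.365044 -0.812739 = -0.469556;  D = +0.075254-0.463486i
d^4_{3,1}: k∈[0..1] ⇒ +0.074741 -0.416013 = -0.341271;  D = +0.153017-0.305044i
d^4_{4,1}: single k=0 term ⇒ -0.128776;  D = +0.089546-0.092545i
Y_4^{m'}(θ=2.6294,φ=4.6661) and Σ D·Y over m':
  (+0.4282-0.0396i)·(+0.0251+0.0047i)  (-0.4082-0.0878i)·(-0.0178+0.1272i)  (-0.1405-0.0796i)·(-0.3455-0.0321i)  (+0.2561+0.2744i)·(+0.0217-0.4681i)  (+0.1059+0.2210i)·(+0.0435+0.0000i)  (-0.0350-0.2427i)·(-0.0217-0.4681i)  (+0.0753-0.4635i)·(-0.3455+0.0321i)  (+0.1530-0.3050i)·(+0.0178+0.1272i)  (+0.0895-0.0925i)·(+0.0251-0.0047i)
Y_4^1(R⁻¹ n̂) = +0.133276+0.073834i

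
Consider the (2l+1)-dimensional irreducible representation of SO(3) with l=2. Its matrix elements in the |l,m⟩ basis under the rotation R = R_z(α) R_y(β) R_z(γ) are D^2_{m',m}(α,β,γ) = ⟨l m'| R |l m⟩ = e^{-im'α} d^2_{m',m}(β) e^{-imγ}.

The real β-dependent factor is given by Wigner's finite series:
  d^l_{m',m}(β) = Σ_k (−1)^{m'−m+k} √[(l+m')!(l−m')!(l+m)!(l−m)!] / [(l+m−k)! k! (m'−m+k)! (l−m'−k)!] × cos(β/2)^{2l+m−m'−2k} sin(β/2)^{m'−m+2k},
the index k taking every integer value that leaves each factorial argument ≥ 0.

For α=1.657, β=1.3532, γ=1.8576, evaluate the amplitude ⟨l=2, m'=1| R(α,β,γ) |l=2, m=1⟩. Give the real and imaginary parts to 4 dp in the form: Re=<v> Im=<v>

D^2_{1,1}(1.657,1.3532,1.8576) = e^{-i·1·1.657}·d^2_{1,1}(1.3532)·e^{-i·1·1.8576}. Compute d first:
c=cos(1.3532/2)=0.779706, s=sin(1.3532/2)=0.626146; N=√[6·1·6·1]=6.000000
k∈{0,1} keeps every argument non-negative
  k=0: (−1)^0·6.0000/(6)·0.7797^4·0.6261^0 = +0.369593
  k=1: (−1)^1·6.0000/(2)·0.7797^2·0.6261^2 = -0.715046
d^2_{1,1}(1.3532) = +0.369593 -0.715046 = -0.345453
Phases: e^{-i·(1)·1.657}=-0.086097-0.996287i, e^{-i·(1)·1.8576}=-0.282888-0.959153i ⇒ D=+0.321698-0.125889i

Re=0.3217 Im=-0.1259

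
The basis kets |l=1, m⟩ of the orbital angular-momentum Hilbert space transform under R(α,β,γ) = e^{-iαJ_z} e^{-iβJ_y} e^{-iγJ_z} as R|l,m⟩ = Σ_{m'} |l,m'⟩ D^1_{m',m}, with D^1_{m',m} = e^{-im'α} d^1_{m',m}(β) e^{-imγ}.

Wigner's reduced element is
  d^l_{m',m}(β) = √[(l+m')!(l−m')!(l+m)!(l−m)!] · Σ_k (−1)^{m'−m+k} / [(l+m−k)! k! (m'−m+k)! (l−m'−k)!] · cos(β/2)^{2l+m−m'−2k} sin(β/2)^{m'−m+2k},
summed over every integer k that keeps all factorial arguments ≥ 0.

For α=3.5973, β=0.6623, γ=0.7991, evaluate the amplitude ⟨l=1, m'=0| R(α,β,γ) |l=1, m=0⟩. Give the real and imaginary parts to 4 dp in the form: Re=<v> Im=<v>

First d^1_{0,0}(β=0.6623), then the phase factors e^{-i(0)α} and e^{-i(0)γ}:
Half-angle: c=0.945669, s=0.325131. N=√(1·1·1·1)=1.000000
k: max(0,(0)−(0))=0 … min(1+(0),1−(0))=1
  k=0: (−1)^0·1.0000/(1)·0.9457^2·0.3251^0 = +0.894290
  k=1: (−1)^1·1.0000/(1)·0.9457^0·0.3251^2 = -0.105710
d^1_{0,0}(0.6623) = +0.894290 -0.105710 = +0.788580
Phases: e^{-i·(0)·3.5973}=+1.000000+0.000000i, e^{-i·(0)·0.7991}=+1.000000+0.000000i ⇒ D=+0.788580+0.000000i

Re=0.7886 Im=0.0000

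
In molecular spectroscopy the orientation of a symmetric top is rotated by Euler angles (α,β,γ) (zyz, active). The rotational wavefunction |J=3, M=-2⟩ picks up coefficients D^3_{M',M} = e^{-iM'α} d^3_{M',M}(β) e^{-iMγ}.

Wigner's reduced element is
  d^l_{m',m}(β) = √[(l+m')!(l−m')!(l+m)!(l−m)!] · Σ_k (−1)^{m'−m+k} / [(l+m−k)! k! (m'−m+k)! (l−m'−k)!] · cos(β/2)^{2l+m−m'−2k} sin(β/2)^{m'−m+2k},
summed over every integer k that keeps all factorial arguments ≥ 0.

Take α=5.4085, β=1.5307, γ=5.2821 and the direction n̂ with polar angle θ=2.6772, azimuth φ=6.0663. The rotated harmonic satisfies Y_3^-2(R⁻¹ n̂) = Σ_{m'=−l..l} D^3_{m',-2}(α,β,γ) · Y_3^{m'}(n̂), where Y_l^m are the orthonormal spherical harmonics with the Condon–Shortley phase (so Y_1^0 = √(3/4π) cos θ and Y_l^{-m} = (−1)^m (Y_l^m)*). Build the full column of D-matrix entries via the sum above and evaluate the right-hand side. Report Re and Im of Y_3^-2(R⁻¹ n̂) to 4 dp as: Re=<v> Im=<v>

Need the full column D^3_{m',-2} for m'=−3..3 at α=5.4085, β=1.5307, γ=5.2821.
cos(β/2)=0.721140, sin(β/2)=0.692789
d^3_{-3,-2}: single k=1 term ⇒ +0.330959;  D = -0.028481+0.329732i
d^3_{-2,-2}: k∈[0..1] ⇒ +0.140643 -0.649009 = -0.508366;  D = +0.416696-0.291205i
d^3_{-1,-2}: k∈[0..1] ⇒ -0.427267 +0.788665 = +0.361398;  D = -0.348807-0.094562i
d^3_{0,-2}: k∈[0..1] ⇒ +0.710954 -0.656152 = +0.054801;  D = -0.022913-0.049781i
d^3_{1,-2}: k∈[0..1] ⇒ -0.788665 +0.363937 = -0.424728;  D = -0.182180+0.383672i
d^3_{2,-2}: k∈[0..1] ⇒ +0.598982 -0.110562 = +0.488420;  D = +0.472896-0.122162i
d^3_{3,-2}: single k=0 term ⇒ -0.281904;  D = -0.229126-0.164228i
Y_3^{m'}(θ=2.6772,φ=6.0663) and Σ D·Y over m':
  (-0.0285+0.3297i)·(+0.0298+0.0227i)  (+0.4167-0.2912i)·(-0.1663-0.0770i)  (-0.3488-0.0946i)·(+0.4236+0.0934i)  (-0.0229-0.0498i)·(-0.3327+0.0000i)  (-0.1822+0.3837i)·(-0.4236+0.0934i)  (+0.4729-0.1222i)·(-0.1663+0.0770i)  (-0.2291-0.1642i)·(-0.0298+0.0227i)
Y_3^-2(R⁻¹ n̂) = -0.248710-0.153644i

Re=-0.2487 Im=-0.1536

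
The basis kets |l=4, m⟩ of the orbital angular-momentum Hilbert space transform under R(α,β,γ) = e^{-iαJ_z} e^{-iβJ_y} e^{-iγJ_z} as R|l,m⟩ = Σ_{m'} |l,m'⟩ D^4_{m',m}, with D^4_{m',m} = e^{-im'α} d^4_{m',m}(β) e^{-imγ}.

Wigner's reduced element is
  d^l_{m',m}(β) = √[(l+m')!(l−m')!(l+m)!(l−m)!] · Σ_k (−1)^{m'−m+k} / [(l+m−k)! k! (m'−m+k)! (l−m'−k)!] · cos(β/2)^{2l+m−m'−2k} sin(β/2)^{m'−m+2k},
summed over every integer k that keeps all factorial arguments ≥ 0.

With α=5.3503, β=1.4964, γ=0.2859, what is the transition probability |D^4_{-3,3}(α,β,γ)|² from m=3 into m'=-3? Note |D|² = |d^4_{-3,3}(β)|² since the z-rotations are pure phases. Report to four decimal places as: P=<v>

P=0.1069

First d^4_{-3,3}(β=1.4964), then the phase factors e^{-i(-3)α} and e^{-i(3)γ}:
Half-angle: c=0.732915, s=0.680321. N=√(1·5040·5040·1)=5040.000000
k: max(0,(3)−(-3))=6 … min(4+(3),4−(-3))=7
  k=6: (−1)^0·5040.0000/(720)·0.7329^2·0.6803^6 = +0.372809
  k=7: (−1)^1·5040.0000/(5040)·0.7329^0·0.6803^8 = -0.045889
d^4_{-3,3}(1.4964) = +0.372809 -0.045889 = +0.326920
|D^4_{-3,3}|² = |d^4_{-3,3}(β)|² = (+0.326920)² = 0.106877 (the z-rotation phases have unit modulus)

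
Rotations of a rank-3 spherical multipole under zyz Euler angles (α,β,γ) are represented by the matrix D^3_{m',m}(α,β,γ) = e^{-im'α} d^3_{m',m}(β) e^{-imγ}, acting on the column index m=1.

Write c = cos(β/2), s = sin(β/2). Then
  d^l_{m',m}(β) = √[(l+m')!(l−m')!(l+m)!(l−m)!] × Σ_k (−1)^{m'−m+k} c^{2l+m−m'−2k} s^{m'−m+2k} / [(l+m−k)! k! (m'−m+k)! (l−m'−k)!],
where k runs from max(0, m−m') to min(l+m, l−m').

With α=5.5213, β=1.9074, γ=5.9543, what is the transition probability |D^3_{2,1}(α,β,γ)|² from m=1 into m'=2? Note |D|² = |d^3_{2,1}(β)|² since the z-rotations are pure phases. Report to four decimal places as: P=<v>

P=0.2475

First d^3_{2,1}(β=1.9074), then the phase factors e^{-i(2)α} and e^{-i(1)γ}:
Half-angle: c=0.578669, s=0.815562. N=√(120·1·24·2)=75.894664
The bounds max(0,m−m')=0 and min(l+m,l−m')=1 give 2 terms
  k=0: (−1)^1·75.8947/(24)·0.5787^5·0.8156^1 = -0.167344
  k=1: (−1)^2·75.8947/(12)·0.5787^3·0.8156^3 = +0.664803
d^3_{2,1}(1.9074) = -0.167344 +0.664803 = +0.497459
|D^3_{2,1}|² = |d^3_{2,1}(β)|² = (+0.497459)² = 0.247465 (the z-rotation phases have unit modulus)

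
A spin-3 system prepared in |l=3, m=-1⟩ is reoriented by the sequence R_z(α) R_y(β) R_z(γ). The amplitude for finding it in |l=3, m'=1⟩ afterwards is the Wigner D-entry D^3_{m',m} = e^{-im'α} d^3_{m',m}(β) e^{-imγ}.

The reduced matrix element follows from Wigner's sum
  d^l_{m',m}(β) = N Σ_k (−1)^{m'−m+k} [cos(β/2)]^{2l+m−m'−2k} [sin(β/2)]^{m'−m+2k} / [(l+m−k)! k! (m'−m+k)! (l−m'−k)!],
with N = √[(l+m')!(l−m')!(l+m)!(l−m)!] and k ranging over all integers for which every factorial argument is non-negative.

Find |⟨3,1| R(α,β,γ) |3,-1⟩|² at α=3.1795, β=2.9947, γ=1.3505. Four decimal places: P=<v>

P=0.8864

Split into d^3_{1,-1}(β=2.9947) × two z-phases.
Half-angle: c=0.073380, s=0.997304. N=√(24·2·2·24)=48.000000
Admissible k: 0..2 (factorial args all ≥0)
  k=0: (−1)^2·48.0000/(8)·0.0734^4·0.9973^2 = +0.000173
  k=1: (−1)^3·48.0000/(6)·0.0734^2·0.9973^4 = -0.042615
  k=2: (−1)^4·48.0000/(48)·0.0734^0·0.9973^6 = +0.983933
d^3_{1,-1}(2.9947) = +0.000173 -0.042615 +0.983933 = +0.941491
|D^3_{1,-1}|² = |d^3_{1,-1}(β)|² = (+0.941491)² = 0.886406 (the z-rotation phases have unit modulus)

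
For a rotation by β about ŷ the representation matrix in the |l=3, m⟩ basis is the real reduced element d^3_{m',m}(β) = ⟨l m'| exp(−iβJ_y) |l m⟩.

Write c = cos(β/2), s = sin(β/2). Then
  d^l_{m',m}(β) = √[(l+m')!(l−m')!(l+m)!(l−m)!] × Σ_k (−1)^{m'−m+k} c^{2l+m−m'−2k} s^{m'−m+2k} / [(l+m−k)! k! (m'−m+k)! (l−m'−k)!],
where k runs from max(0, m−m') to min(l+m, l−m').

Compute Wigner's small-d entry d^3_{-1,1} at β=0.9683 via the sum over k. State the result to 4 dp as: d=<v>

d=0.5137

d^3_{-1,1}(β=0.9683) via Wigner's sum:
Half-angle: c=0.885071, s=0.465456. N=√(2·24·24·2)=48.000000
k∈{2,3,4} keeps every argument non-negative
  k=2: (−1)^0·48.0000/(8)·0.8851^4·0.4655^2 = +0.797666
  k=3: (−1)^1·48.0000/(6)·0.8851^2·0.4655^4 = -0.294145
  k=4: (−1)^2·48.0000/(48)·0.8851^0·0.4655^6 = +0.010169
d^3_{-1,1}(0.9683) = +0.797666 -0.294145 +0.010169 = +0.513690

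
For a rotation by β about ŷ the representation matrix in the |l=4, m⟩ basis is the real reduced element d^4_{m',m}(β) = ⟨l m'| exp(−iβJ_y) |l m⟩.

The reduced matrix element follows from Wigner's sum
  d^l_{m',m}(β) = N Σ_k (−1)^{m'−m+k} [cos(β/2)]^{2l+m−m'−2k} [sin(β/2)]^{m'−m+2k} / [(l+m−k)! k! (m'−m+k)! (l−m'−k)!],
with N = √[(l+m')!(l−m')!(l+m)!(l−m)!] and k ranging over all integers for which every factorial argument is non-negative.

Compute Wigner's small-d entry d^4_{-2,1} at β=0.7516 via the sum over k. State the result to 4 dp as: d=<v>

d^4_{-2,1}(β=0.7516) via Wigner's sum:
c=cos(0.7516/2)=0.930214, s=sin(0.7516/2)=0.367017; N=√[2·720·120·6]=1018.233765
Admissible k: 3..5 (factorial args all ≥0)
  k=3: (−1)^0·1018.2338/(72)·0.9302^5·0.3670^3 = +0.486954
  k=4: (−1)^1·1018.2338/(48)·0.9302^3·0.3670^5 = -0.113706
  k=5: (−1)^2·1018.2338/(240)·0.9302^1·0.3670^7 = +0.003540
d^4_{-2,1}(0.7516) = +0.486954 -0.113706 +0.003540 = +0.376788

d=0.3768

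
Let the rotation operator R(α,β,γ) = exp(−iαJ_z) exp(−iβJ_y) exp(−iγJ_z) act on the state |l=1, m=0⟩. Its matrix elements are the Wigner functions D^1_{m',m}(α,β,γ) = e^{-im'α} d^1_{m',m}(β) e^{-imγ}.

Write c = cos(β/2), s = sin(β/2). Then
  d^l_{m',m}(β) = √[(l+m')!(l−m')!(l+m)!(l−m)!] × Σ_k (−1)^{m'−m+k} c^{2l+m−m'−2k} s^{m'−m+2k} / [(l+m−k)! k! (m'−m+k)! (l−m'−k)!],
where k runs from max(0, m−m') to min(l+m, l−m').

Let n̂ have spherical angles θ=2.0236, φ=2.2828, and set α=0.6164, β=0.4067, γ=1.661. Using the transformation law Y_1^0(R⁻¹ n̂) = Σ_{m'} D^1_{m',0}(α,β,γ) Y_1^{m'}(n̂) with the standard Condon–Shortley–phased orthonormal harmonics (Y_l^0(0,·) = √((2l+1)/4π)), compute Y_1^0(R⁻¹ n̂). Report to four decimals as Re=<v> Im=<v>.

Re=-0.2129 Im=0.0000

Need the full column D^1_{m',0} for m'=−1..1 at α=0.6164, β=0.4067, γ=1.661.
cos(β/2)=0.979396, sin(β/2)=0.201951
d^1_{-1,0}: single k=1 term ⇒ +0.279718;  D = +0.228240+0.161705i
d^1_{0,0}: k∈[0..1] ⇒ +0.959216 -0.040784 = +0.918431;  D = +0.918431+0.000000i
d^1_{1,0}: single k=0 term ⇒ -0.279718;  D = -0.228240+0.161705i
Y_1^{m'}(θ=2.0236,φ=2.2828) and Σ D·Y over m':
  (+0.2282+0.1617i)·(-0.2030-0.2352i)  (+0.9184+0.0000i)·(-0.2138+0.0000i)  (-0.2282+0.1617i)·(+0.2030-0.2352i)
Y_1^0(R⁻¹ n̂) = -0.212913+0.000000i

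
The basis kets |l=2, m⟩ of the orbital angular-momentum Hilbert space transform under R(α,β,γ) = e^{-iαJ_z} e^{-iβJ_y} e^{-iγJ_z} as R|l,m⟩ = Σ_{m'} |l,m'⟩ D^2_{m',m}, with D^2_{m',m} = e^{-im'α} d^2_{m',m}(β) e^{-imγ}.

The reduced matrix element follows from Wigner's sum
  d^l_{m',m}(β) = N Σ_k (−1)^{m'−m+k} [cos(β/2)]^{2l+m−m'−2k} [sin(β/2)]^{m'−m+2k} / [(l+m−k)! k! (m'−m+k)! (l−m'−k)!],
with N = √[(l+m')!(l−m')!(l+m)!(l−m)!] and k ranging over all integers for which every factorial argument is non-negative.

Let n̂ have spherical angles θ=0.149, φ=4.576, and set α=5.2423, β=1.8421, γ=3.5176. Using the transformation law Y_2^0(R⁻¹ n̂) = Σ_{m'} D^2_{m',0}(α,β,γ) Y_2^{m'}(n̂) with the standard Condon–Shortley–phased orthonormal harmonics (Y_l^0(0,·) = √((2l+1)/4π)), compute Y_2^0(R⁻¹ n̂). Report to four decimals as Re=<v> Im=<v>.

Need the full column D^2_{m',0} for m'=−2..2 at α=5.2423, β=1.8421, γ=3.5176.
cos(β/2)=0.604984, sin(β/2)=0.796237
d^2_{-2,0}: single k=2 term ⇒ +0.568393;  D = -0.277960-0.495792i
d^2_{-1,0}: k∈[1..2] ⇒ +0.431868 -0.748079 = -0.316211;  D = -0.159831+0.272843i
d^2_{0,0}: k∈[0..2] ⇒ +0.133961 -0.928183 +0.401948 = -0.392274;  D = -0.392274+0.000000i
d^2_{1,0}: k∈[0..1] ⇒ -0.431868 +0.748079 = +0.316211;  D = +0.159831+0.272843i
d^2_{2,0}: single k=0 term ⇒ +0.568393;  D = -0.277960+0.495792i
Y_2^{m'}(θ=0.149,φ=4.576) and Σ D·Y over m':
  (-0.2780-0.4958i)·(-0.0082-0.0023i)  (-0.1598+0.2728i)·(-0.0154+0.1124i)  (-0.3923+0.0000i)·(+0.6099+0.0000i)  (+0.1598+0.2728i)·(+0.0154+0.1124i)  (-0.2780+0.4958i)·(-0.0082+0.0023i)
Y_2^0(R⁻¹ n̂) = -0.293361-0.000000i

Re=-0.2934 Im=0.0000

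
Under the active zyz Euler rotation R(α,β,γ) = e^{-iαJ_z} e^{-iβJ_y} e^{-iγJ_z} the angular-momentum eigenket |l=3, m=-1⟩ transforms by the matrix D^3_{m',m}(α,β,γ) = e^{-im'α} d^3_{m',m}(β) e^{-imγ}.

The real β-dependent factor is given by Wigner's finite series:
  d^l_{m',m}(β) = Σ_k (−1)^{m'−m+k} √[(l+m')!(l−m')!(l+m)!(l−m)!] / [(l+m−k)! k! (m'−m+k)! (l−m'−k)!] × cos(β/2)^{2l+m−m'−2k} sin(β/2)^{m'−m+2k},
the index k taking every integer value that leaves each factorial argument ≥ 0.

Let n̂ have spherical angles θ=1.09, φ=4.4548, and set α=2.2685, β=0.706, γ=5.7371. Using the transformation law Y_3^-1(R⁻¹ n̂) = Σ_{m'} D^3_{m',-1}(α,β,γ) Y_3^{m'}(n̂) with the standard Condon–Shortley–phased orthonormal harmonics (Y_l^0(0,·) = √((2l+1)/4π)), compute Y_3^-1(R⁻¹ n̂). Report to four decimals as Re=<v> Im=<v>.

Need the full column D^3_{m',-1} for m'=−3..3 at α=2.2685, β=0.706, γ=5.7371.
cos(β/2)=0.938340, sin(β/2)=0.345714
d^3_{-3,-1}: single k=2 term ⇒ +0.358857;  D = +0.358755-0.008529i
d^3_{-2,-1}: k∈[1..2] ⇒ +0.795276 -0.215905 = +0.579371;  D = -0.382670-0.435011i
d^3_{-1,-1}: k∈[0..2] ⇒ +0.682591 -0.741251 +0.075464 = +0.016804;  D = -0.002538+0.016612i
d^3_{0,-1}: k∈[0..2] ⇒ -0.871182 +0.354768 -0.016052 = -0.532466;  D = -0.455026+0.276534i
d^3_{1,-1}: k∈[0..2] ⇒ +0.555938 -0.100619 +0.001707 = +0.457027;  D = -0.432808-0.146802i
d^3_{2,-1}: k∈[0..1] ⇒ -0.215905 +0.014654 = -0.201251;  D = -0.072906-0.187581i
d^3_{3,-1}: single k=0 term ⇒ +0.048712;  D = +0.023456-0.042693i
Y_3^{m'}(θ=1.09,φ=4.4548) and Σ D·Y over m':
  (+0.3588-0.0085i)·(+0.2030-0.2082i)  (-0.3827-0.4350i)·(-0.3233-0.1831i)  (-0.0025+0.0166i)·(-0.0051+0.0192i)  (-0.4550+0.2765i)·(-0.3332+0.0000i)  (-0.4328-0.1468i)·(+0.0051+0.0192i)  (-0.0729-0.1876i)·(-0.3233+0.1831i)  (+0.0235-0.0427i)·(-0.2030-0.2082i)
Y_3^-1(R⁻¹ n̂) = +0.311345+0.084020i

Re=0.3113 Im=0.0840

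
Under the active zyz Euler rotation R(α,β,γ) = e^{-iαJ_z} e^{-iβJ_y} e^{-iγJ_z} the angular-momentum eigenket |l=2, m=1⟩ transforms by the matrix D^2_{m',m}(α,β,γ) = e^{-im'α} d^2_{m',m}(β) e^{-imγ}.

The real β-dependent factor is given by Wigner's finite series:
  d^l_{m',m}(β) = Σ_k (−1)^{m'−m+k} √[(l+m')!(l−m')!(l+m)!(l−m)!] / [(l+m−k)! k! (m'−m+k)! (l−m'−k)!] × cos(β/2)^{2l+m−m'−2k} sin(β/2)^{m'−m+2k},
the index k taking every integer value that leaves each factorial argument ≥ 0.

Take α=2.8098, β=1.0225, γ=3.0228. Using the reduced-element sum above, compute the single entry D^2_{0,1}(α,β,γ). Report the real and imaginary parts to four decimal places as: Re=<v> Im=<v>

Re=-0.5410 Im=-0.0646

D^2_{0,1}(2.8098,1.0225,3.0228) = e^{-i·0·2.8098}·d^2_{0,1}(1.0225)·e^{-i·1·3.0228}. Compute d first:
With c≡cos(β/2)=0.872134 and s≡sin(β/2)=0.489268, N=[2·2·6·1]^{1/2}=4.898979
k: max(0,(1)−(0))=1 … min(2+(1),2−(0))=2
  k=1: (−1)^0·4.8990/(2)·0.8721^3·0.4893^1 = +0.795008
  k=2: (−1)^1·4.8990/(2)·0.8721^1·0.4893^3 = -0.250206
d^2_{0,1}(1.0225) = +0.795008 -0.250206 = +0.544801
Attach z-rotation phases: D = e^{-i(0)(2.8098)}·(+0.544801)·e^{-i(1)(3.0228)} = -0.540962-0.064566i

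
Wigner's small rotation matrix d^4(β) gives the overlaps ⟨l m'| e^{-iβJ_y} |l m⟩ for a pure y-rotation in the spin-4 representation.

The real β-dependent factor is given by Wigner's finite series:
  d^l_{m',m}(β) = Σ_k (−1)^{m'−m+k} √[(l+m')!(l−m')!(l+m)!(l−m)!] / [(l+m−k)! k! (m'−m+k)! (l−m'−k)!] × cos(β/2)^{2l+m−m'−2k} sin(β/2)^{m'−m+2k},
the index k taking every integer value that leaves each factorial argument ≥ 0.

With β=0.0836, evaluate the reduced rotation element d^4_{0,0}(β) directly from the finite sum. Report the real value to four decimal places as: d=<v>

d^4_{0,0}(β=0.0836) via Wigner's sum:
c=cos(0.0836/2)=0.999127, s=sin(0.0836/2)=0.041788; N=√[24·24·24·24]=576.000000
The bounds max(0,m−m')=0 and min(l+m,l−m')=4 give 5 terms
  k=0: (−1)^0·576.0000/(576)·0.9991^8·0.0418^0 = +0.993033
  k=1: (−1)^1·576.0000/(36)·0.9991^6·0.0418^2 = -0.027793
  k=2: (−1)^2·576.0000/(16)·0.9991^4·0.0418^4 = +0.000109
  k=3: (−1)^3·576.0000/(36)·0.9991^2·0.0418^6 = -0.000000
  k=4: (−1)^4·576.0000/(576)·0.9991^0·0.0418^8 = +0.000000
d^4_{0,0}(0.0836) = +0.993033 -0.027793 +0.000109 -0.000000 +0.000000 = +0.965349

d=0.9653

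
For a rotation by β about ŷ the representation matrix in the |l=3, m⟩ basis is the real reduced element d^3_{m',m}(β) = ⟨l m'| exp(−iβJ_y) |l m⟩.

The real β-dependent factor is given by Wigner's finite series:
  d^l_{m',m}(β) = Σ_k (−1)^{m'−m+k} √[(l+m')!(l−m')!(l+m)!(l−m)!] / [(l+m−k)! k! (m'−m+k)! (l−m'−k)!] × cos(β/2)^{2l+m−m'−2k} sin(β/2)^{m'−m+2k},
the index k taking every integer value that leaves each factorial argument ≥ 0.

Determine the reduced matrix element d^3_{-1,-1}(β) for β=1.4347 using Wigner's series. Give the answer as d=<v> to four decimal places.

d=-0.2954

d^3_{-1,-1}(β=1.4347) via Wigner's sum:
c=cos(1.4347/2)=0.753550, s=sin(1.4347/2)=0.657390; N=√[2·24·2·24]=48.000000
Admissible k: 0..2 (factorial args all ≥0)
  k=0: (−1)^0·48.0000/(48)·0.7536^6·0.6574^0 = +0.183094
  k=1: (−1)^1·48.0000/(6)·0.7536^4·0.6574^2 = -1.114771
  k=2: (−1)^2·48.0000/(8)·0.7536^2·0.6574^4 = +0.636310
d^3_{-1,-1}(1.4347) = +0.183094 -1.114771 +0.636310 = -0.295367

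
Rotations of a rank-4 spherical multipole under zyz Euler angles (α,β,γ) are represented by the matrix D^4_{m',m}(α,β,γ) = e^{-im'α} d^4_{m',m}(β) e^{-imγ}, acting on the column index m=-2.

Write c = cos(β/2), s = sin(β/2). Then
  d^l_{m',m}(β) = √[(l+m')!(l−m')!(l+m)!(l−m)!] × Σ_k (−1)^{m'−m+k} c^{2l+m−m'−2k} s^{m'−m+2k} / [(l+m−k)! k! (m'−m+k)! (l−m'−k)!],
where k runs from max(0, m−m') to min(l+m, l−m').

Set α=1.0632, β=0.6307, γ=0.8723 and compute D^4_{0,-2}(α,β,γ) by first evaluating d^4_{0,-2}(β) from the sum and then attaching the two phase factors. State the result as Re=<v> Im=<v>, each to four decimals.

Re=-0.0848 Im=0.4828

First d^4_{0,-2}(β=0.6307), then the phase factors e^{-i(0)α} and e^{-i(-2)γ}:
With c≡cos(β/2)=0.950688 and s≡sin(β/2)=0.310149, N=[24·24·2·720]^{1/2}=910.735966
k∈{0,1,2} keeps every argument non-negative
  k=0: (−1)^2·910.7360/(96)·0.9507^6·0.3101^2 = +0.673737
  k=1: (−1)^3·910.7360/(36)·0.9507^4·0.3101^4 = -0.191216
  k=2: (−1)^4·910.7360/(96)·0.9507^2·0.3101^6 = +0.007632
d^4_{0,-2}(0.6307) = +0.673737 -0.191216 +0.007632 = +0.490153
Attach z-rotation phases: D = e^{-i(0)(1.0632)}·(+0.490153)·e^{-i(-2)(0.8723)} = -0.084762+0.482768i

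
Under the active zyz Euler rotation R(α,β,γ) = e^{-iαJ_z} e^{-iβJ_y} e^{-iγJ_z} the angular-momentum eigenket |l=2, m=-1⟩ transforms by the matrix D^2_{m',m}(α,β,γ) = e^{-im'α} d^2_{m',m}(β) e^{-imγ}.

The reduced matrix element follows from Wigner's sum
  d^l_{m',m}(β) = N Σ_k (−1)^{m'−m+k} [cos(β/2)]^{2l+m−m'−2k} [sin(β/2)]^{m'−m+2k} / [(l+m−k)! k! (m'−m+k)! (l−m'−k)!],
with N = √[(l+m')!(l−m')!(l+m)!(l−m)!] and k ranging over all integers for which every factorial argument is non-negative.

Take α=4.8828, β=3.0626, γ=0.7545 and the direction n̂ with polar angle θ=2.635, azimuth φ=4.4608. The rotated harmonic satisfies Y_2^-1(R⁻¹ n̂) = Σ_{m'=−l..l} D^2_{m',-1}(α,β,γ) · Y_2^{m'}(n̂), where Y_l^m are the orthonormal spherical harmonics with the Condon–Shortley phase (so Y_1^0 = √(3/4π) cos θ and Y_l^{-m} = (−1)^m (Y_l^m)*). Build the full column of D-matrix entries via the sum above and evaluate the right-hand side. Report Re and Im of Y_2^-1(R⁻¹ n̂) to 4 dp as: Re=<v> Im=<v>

Re=-0.2853 Im=-0.0772

Need the full column D^2_{m',-1} for m'=−2..2 at α=4.8828, β=3.0626, γ=0.7545.
cos(β/2)=0.039486, sin(β/2)=0.999220
d^2_{-2,-1}: single k=1 term ⇒ +0.000123;  D = -0.000056-0.000109i
d^2_{-1,-1}: k∈[0..1] ⇒ +0.000002 -0.004670 = -0.004668;  D = -0.003727+0.002810i
d^2_{0,-1}: k∈[0..1] ⇒ -0.000151 +0.096495 = +0.096344;  D = +0.070198+0.065988i
d^2_{1,-1}: k∈[0..1] ⇒ +0.004670 -0.996884 = -0.992214;  D = +0.547146-0.827720i
d^2_{2,-1}: single k=0 term ⇒ -0.078787;  D = +0.072142+0.031671i
Y_2^{m'}(θ=2.635,φ=4.4608) and Σ D·Y over m':
  (-0.0001-0.0001i)·(-0.0797-0.0439i)  (-0.0037+0.0028i)·(+0.0816-0.3174i)  (+0.0702+0.0660i)·(+0.4080+0.0000i)  (+0.5471-0.8277i)·(-0.0816-0.3174i)  (+0.0721+0.0317i)·(-0.0797+0.0439i)
Y_2^-1(R⁻¹ n̂) = -0.285304-0.077161i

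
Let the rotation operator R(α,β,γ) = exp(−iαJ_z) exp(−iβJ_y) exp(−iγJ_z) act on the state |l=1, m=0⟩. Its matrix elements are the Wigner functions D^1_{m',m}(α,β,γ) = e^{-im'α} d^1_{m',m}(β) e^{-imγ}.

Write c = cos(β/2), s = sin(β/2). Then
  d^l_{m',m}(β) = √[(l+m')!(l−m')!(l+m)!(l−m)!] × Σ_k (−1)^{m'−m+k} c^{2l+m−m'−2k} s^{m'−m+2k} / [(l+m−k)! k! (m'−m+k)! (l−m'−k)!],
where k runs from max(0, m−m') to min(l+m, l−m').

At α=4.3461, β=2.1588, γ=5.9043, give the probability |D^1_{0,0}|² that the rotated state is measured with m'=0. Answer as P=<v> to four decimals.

P=0.3077

First d^1_{0,0}(β=2.1588), then the phase factors e^{-i(0)α} and e^{-i(0)γ}:
With c≡cos(β/2)=0.471857 and s≡sin(β/2)=0.881675, N=[1·1·1·1]^{1/2}=1.000000
Admissible k: 0..1 (factorial args all ≥0)
  k=0: (−1)^0·1.0000/(1)·0.4719^2·0.8817^0 = +0.222649
  k=1: (−1)^1·1.0000/(1)·0.4719^0·0.8817^2 = -0.777351
d^1_{0,0}(2.1588) = +0.222649 -0.777351 = -0.554701
|D^1_{0,0}|² = |d^1_{0,0}(β)|² = (-0.554701)² = 0.307693 (the z-rotation phases have unit modulus)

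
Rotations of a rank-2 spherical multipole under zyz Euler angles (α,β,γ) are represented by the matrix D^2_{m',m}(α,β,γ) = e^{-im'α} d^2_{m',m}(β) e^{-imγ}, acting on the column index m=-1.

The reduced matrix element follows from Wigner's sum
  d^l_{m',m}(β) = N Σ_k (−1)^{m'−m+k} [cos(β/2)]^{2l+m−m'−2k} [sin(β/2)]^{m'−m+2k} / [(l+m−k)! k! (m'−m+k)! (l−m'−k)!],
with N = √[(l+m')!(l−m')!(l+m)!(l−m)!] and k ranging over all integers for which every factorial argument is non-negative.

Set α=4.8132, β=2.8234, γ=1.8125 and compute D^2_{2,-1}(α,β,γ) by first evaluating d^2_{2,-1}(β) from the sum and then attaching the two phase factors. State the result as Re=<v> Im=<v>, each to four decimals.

Re=-0.0122 Im=0.3048

First d^2_{2,-1}(β=2.8234), then the phase factors e^{-i(2)α} and e^{-i(-1)γ}:
With c≡cos(β/2)=0.158426 and s≡sin(β/2)=0.987371, N=[24·1·1·6]^{1/2}=12.000000
k: max(0,(-1)−(2))=0 … min(2+(-1),2−(2))=0
  k=0: (−1)^3·12.0000/(6)·0.1584^1·0.9874^3 = -0.304998
d^2_{2,-1}(2.8234) = -0.304998
Phases: e^{-i·(2)·4.8132}=-0.979743+0.200259i, e^{-i·(-1)·1.8125}=-0.239357+0.970932i ⇒ D=-0.012222+0.304753i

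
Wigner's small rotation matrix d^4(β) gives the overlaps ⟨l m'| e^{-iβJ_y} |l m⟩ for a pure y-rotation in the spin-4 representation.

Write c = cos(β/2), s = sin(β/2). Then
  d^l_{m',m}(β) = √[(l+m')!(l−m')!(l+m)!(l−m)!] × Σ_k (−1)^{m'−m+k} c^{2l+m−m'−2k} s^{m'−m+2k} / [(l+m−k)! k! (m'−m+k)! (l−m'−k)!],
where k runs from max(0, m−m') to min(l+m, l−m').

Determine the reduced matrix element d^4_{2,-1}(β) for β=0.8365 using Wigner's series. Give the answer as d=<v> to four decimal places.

d=-0.4319

d^4_{2,-1}(β=0.8365) via Wigner's sum:
c=cos(0.8365/2)=0.913801, s=sin(0.8365/2)=0.406162; N=√[720·2·6·120]=1018.233765
Admissible k: 0..2 (factorial args all ≥0)
  k=0: (−1)^3·1018.2338/(72)·0.9138^5·0.4062^3 = -0.603769
  k=1: (−1)^4·1018.2338/(48)·0.9138^3·0.4062^5 = +0.178919
  k=2: (−1)^5·1018.2338/(240)·0.9138^1·0.4062^7 = -0.007069
d^4_{2,-1}(0.8365) = -0.603769 +0.178919 -0.007069 = -0.431919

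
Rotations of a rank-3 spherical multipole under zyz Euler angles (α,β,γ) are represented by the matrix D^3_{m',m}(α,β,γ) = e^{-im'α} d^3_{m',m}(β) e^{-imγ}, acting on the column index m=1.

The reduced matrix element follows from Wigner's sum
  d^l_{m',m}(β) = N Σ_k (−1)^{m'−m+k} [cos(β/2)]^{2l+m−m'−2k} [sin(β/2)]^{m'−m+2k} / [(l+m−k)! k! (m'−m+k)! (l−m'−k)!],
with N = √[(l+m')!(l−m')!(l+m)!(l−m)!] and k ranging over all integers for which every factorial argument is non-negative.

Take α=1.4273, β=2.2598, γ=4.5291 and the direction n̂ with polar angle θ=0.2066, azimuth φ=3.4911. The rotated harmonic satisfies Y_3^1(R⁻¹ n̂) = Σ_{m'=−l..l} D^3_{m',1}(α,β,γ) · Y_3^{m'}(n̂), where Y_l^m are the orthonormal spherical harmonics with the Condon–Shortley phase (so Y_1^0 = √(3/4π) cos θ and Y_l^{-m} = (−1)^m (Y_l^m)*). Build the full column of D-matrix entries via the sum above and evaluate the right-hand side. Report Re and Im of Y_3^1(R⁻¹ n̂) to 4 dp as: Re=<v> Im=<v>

Need the full column D^3_{m',1} for m'=−3..3 at α=1.4273, β=2.2598, γ=4.5291.
cos(β/2)=0.426750, sin(β/2)=0.904370
d^3_{-3,1}: single k=4 term ⇒ +0.471821;  D = +0.457478-0.115450i
d^3_{-2,1}: k∈[3..4] ⇒ +0.363571 -0.816401 = -0.452830;  D = +0.046876+0.450397i
d^3_{-1,1}: k∈[2..4] ⇒ +0.162756 -0.974588 +0.547111 = -0.264721;  D = +0.264511+0.010531i
d^3_{0,1}: k∈[1..3] ⇒ +0.044341 -0.597408 +0.894322 = +0.341255;  D = -0.062199+0.335539i
d^3_{1,1}: k∈[0..2] ⇒ +0.006040 -0.217009 +0.730941 = +0.519973;  D = +0.492455+0.166911i
d^3_{2,1}: k∈[0..1] ⇒ -0.040478 +0.363571 = +0.323093;  D = +0.146406-0.288018i
d^3_{3,1}: single k=0 term ⇒ +0.105059;  D = -0.085883-0.060510i
Y_3^{m'}(θ=0.2066,φ=3.4911) and Σ D·Y over m':
  (+0.4575-0.1154i)·(-0.0018+0.0031i)  (+0.0469+0.4504i)·(+0.0322-0.0271i)  (+0.2645+0.0105i)·(-0.2360+0.0860i)  (-0.0622+0.3355i)·(+0.6536+0.0000i)  (+0.4925+0.1669i)·(+0.2360+0.0860i)  (+0.1464-0.2880i)·(+0.0322+0.0271i)  (-0.0859-0.0605i)·(+0.0018+0.0031i)
Y_3^1(R⁻¹ n̂) = +0.023683+0.330541i

Re=0.0237 Im=0.3305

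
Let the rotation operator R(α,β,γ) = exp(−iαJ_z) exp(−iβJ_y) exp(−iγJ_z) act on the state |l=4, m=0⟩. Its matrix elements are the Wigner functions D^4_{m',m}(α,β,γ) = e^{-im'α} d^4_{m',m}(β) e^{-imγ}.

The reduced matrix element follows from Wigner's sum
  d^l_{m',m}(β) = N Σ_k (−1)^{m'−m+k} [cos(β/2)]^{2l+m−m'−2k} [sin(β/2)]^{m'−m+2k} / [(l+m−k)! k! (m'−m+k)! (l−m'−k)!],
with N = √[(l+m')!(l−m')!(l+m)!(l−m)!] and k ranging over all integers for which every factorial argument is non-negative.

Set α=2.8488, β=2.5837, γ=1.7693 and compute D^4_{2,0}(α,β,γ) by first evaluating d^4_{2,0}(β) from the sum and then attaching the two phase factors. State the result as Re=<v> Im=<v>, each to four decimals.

D^4_{2,0}(2.8488,2.5837,1.7693) = e^{-i·2·2.8488}·d^4_{2,0}(2.5837)·e^{-i·0·1.7693}. Compute d first:
Half-angle: c=0.275343, s=0.961346. N=√(720·2·24·24)=910.735966
The bounds max(0,m−m')=0 and min(l+m,l−m')=2 give 3 terms
  k=0: (−1)^2·910.7360/(96)·0.2753^6·0.9613^2 = +0.003821
  k=1: (−1)^3·910.7360/(36)·0.2753^4·0.9613^4 = -0.124195
  k=2: (−1)^4·910.7360/(96)·0.2753^2·0.9613^6 = +0.567737
d^4_{2,0}(2.5837) = +0.003821 -0.124195 +0.567737 = +0.447363
Phases: e^{-i·(2)·2.8488}=+0.833389+0.552687i, e^{-i·(0)·1.7693}=+1.000000+0.000000i ⇒ D=+0.372827+0.247252i

Re=0.3728 Im=0.2473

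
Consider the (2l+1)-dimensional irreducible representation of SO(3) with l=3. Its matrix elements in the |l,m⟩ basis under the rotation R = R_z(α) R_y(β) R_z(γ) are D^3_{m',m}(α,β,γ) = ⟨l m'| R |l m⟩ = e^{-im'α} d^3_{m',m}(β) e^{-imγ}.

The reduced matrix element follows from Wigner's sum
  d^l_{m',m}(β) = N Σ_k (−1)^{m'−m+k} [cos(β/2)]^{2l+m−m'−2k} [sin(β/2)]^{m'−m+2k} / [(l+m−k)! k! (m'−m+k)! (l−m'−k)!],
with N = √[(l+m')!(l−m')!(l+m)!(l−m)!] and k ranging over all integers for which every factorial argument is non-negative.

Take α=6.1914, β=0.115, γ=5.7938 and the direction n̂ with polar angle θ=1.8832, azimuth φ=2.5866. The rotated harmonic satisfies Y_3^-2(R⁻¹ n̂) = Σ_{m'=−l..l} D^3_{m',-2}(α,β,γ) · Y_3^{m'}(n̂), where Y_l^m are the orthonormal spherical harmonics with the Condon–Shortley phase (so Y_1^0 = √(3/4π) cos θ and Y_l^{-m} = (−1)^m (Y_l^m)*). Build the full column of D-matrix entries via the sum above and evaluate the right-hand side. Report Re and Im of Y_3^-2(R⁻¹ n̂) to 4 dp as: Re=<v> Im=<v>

Re=-0.3449 Im=0.0043

Need the full column D^3_{m',-2} for m'=−3..3 at α=6.1914, β=0.115, γ=5.7938.
cos(β/2)=0.998347, sin(β/2)=0.057468
d^3_{-3,-2}: single k=1 term ⇒ +0.139609;  D = +0.043475-0.132667i
d^3_{-2,-2}: k∈[0..1] ⇒ +0.990125 -0.016404 = +0.973721;  D = +0.386754-0.893618i
d^3_{-1,-2}: k∈[0..1] ⇒ -0.180234 +0.001194 = -0.179040;  D = -0.085874+0.157101i
d^3_{0,-2}: k∈[0..1] ⇒ +0.017970 -0.000060 = +0.017910;  D = +0.009995-0.014862i
d^3_{1,-2}: k∈[0..1] ⇒ -0.001194 +0.000002 = -0.001192;  D = -0.000753+0.000924i
d^3_{2,-2}: k∈[0..1] ⇒ +0.000054 -0.000000 = +0.000054;  D = +0.000038-0.000039i
d^3_{3,-2}: single k=0 term ⇒ -0.000002;  D = -0.000001+0.000001i
Y_3^{m'}(θ=1.8832,φ=2.5866) and Σ D·Y over m':
  (+0.0435-0.1327i)·(+0.0338-0.3579i)  (+0.3868-0.8936i)·(-0.1265-0.2548i)  (-0.0859+0.1571i)·(+0.1379+0.0855i)  (+0.0100-0.0149i)·(+0.2899+0.0000i)  (-0.0008+0.0009i)·(-0.1379+0.0855i)  (+0.0000-0.0000i)·(-0.1265+0.2548i)  (-0.0000+0.0000i)·(-0.0338-0.3579i)
Y_3^-2(R⁻¹ n̂) = -0.344945+0.004287i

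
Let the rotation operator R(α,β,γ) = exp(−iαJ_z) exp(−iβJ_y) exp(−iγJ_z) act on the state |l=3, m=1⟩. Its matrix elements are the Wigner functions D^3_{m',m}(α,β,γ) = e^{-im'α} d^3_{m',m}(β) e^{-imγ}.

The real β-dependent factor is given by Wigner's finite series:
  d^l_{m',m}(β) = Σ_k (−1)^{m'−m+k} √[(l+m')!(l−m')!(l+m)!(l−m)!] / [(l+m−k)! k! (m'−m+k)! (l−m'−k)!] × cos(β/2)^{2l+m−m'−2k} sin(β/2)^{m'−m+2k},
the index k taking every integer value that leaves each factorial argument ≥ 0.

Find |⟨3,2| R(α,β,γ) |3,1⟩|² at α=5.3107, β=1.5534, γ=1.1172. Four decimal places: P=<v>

First d^3_{2,1}(β=1.5534), then the phase factors e^{-i(2)α} and e^{-i(1)γ}:
With c≡cos(β/2)=0.713230 and s≡sin(β/2)=0.700930, N=[120·1·24·2]^{1/2}=75.894664
The bounds max(0,m−m')=0 and min(l+m,l−m')=1 give 2 terms
  k=0: (−1)^1·75.8947/(24)·0.7132^5·0.7009^1 = -0.409095
  k=1: (−1)^2·75.8947/(12)·0.7132^3·0.7009^3 = +0.790211
d^3_{2,1}(1.5534) = -0.409095 +0.790211 = +0.381116
|D^3_{2,1}|² = |d^3_{2,1}(β)|² = (+0.381116)² = 0.145249 (the z-rotation phases have unit modulus)

P=0.1452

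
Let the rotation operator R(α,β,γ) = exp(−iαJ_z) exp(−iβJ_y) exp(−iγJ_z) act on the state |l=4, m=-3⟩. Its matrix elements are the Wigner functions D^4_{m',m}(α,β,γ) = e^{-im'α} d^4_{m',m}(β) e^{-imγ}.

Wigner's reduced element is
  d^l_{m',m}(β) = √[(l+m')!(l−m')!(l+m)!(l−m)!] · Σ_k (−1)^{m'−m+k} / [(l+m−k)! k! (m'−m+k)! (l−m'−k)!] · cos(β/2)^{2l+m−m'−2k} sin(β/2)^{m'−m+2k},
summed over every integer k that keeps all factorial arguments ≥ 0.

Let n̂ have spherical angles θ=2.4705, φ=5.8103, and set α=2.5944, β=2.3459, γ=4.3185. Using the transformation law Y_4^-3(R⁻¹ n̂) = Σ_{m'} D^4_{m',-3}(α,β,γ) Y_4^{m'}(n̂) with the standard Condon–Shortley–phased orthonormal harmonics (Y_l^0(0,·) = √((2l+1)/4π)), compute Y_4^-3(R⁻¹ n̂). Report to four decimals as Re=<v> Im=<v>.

Need the full column D^4_{m',-3} for m'=−4..4 at α=2.5944, β=2.3459, γ=4.3185.
cos(β/2)=0.387434, sin(β/2)=0.921898
d^4_{-4,-3}: single k=1 term ⇒ +0.003417;  D = -0.000775-0.003328i
d^4_{-3,-3}: k∈[0..1] ⇒ +0.000508 -0.020121 = -0.019613;  D = +0.006139-0.018628i
d^4_{-2,-3}: k∈[0..1] ⇒ -0.004520 +0.076775 = +0.072255;  D = +0.055018-0.046838i
d^4_{-1,-3}: k∈[0..1] ⇒ +0.022815 -0.215298 = -0.192483;  D = +0.190083-0.030298i
d^4_{0,-3}: k∈[0..1] ⇒ -0.080928 +0.458215 = +0.377287;  D = +0.349081+0.143136i
d^4_{1,-3}: k∈[0..1] ⇒ +0.215298 -0.731410 = -0.516113;  D = +0.305928+0.415669i
d^4_{2,-3}: k∈[0..1] ⇒ -0.434701 +0.820427 = +0.385726;  D = +0.033624+0.384258i
d^4_{3,-3}: k∈[0..1] ⇒ +0.645043 -0.521749 = +0.123295;  D = +0.054727-0.110484i
d^4_{4,-3}: single k=0 term ⇒ -0.620185;  D = +0.524235-0.331372i
Y_4^{m'}(θ=2.4705,φ=5.8103) and Σ D·Y over m':
  (-0.0008-0.0033i)·(-0.0209+0.0628i)  (+0.0061-0.0186i)·(-0.0357-0.2330i)  (+0.0550-0.0468i)·(+0.2493+0.3455i)  (+0.1901-0.0303i)·(-0.2652-0.1357i)  (+0.3491+0.1431i)·(-0.2363+0.0000i)  (+0.3059+0.4157i)·(+0.2652-0.1357i)  (+0.0336+0.3843i)·(+0.2493-0.3455i)  (+0.0547-0.1105i)·(+0.0357-0.2330i)  (+0.5242-0.3314i)·(-0.0209-0.0628i)
Y_4^-3(R⁻¹ n̂) = +0.111677+0.065200i

Re=0.1117 Im=0.0652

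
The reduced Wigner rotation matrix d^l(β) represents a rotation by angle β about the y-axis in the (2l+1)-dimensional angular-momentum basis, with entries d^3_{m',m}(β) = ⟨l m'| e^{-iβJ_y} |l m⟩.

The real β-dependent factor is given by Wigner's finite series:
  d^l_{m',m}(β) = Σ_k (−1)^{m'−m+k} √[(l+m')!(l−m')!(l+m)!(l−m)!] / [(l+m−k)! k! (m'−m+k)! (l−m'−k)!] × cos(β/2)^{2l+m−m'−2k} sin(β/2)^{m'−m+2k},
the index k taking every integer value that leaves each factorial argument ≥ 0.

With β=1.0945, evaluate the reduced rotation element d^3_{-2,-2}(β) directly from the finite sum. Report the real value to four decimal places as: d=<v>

d^3_{-2,-2}(β=1.0945) via Wigner's sum:
c=cos(1.0945/2)=0.853959, s=sin(1.0945/2)=0.520341; N=√[1·120·1·120]=120.000000
Admissible k: 0..1 (factorial args all ≥0)
  k=0: (−1)^0·120.0000/(120)·0.8540^6·0.5203^0 = +0.387812
  k=1: (−1)^1·120.0000/(24)·0.8540^4·0.5203^2 = -0.719935
d^3_{-2,-2}(1.0945) = +0.387812 -0.719935 = -0.332123

d=-0.3321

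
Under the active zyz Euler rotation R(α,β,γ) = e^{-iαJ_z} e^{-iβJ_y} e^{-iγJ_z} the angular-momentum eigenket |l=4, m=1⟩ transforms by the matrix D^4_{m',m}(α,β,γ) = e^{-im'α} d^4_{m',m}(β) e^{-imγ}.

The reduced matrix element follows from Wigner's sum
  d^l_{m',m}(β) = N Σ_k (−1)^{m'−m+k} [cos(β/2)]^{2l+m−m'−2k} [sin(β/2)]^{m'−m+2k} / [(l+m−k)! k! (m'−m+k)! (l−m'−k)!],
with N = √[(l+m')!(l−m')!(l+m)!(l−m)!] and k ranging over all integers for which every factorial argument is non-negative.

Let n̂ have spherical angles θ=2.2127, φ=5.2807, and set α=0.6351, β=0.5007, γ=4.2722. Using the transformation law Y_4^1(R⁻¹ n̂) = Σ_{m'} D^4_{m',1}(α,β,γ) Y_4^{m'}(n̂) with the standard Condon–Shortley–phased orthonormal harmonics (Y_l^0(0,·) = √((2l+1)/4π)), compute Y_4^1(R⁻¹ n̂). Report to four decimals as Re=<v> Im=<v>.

Re=-0.1416 Im=-0.1274

Need the full column D^4_{m',1} for m'=−4..4 at α=0.6351, β=0.5007, γ=4.2722.
cos(β/2)=0.968826, sin(β/2)=0.247743
d^4_{-4,1}: single k=5 term ⇒ +0.006351;  D = -0.001018-0.006269i
d^4_{-3,1}: k∈[4..5] ⇒ +0.043904 -0.001723 = +0.042182;  D = -0.030145-0.029506i
d^4_{-2,1}: k∈[3..5] ⇒ +0.183547 -0.018003 +0.000235 = +0.165779;  D = -0.164167-0.023067i
d^4_{-1,1}: k∈[2..5] ⇒ +0.507548 -0.099566 +0.003255 -0.000014 = +0.411223;  D = -0.361765+0.195528i
d^4_{0,1}: k∈[1..4] ⇒ +0.887639 -0.348256 +0.022773 -0.000248 = +0.561907;  D = -0.239434+0.508341i
d^4_{1,1}: k∈[0..3] ⇒ +0.776185 -0.761322 +0.099566 -0.002170 = +0.112259;  D = +0.021742+0.110133i
d^4_{2,1}: k∈[0..2] ⇒ -0.842088 +0.275321 -0.012002 = -0.578769;  D = -0.427096-0.390593i
d^4_{3,1}: k∈[0..1] ⇒ +0.402854 -0.043904 = +0.358949;  D = +0.356947+0.037865i
d^4_{4,1}: single k=0 term ⇒ -0.097124;  D = -0.083828+0.049050i
Y_4^{m'}(θ=2.2127,φ=5.2807) and Σ D·Y over m':
  (-0.0010-0.0063i)·(-0.1177-0.1390i)  (-0.0301-0.0295i)·(+0.3816-0.0515i)  (-0.1642-0.0231i)·(-0.1363+0.2938i)  (-0.3618+0.1955i)·(+0.0599+0.0938i)  (-0.2394+0.5083i)·(-0.3445+0.0000i)  (+0.0217+0.1101i)·(-0.0599+0.0938i)  (-0.4271-0.3906i)·(-0.1363-0.2938i)  (+0.3569+0.0379i)·(-0.3816-0.0515i)  (-0.0838+0.0491i)·(-0.1177+0.1390i)
Y_4^1(R⁻¹ n̂) = -0.141607-0.127371i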